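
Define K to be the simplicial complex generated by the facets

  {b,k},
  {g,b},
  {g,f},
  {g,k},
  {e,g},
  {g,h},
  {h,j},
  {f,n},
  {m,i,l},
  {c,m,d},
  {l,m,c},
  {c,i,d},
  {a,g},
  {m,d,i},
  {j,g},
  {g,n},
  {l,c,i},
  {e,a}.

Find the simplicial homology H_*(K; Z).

Order the vertices as a < b < c < d < e < f < g < h < i < j < k < l < m < n. Listing each simplex with vertices in this order, K has dimension 2 with simplices:

  0-simplices (14): a, b, c, d, e, f, g, h, i, j, k, l, m, n
  1-simplices (21): ae, ag, bg, bk, cd, ci, cl, cm, di, dm, eg, fg, fn, gh, gj, gk, gn, hj, il, im, lm
  2-simplices (6): cdi, cdm, cil, clm, dim, ilm

Hence C_0 ≅ Z^14, C_1 ≅ Z^21, C_2 ≅ Z^6.

∂_1: C_1 → C_0 sends each edge [p,q] (with p < q) to q − p.
The 14×21 boundary matrix has rank 12 and Smith normal form diag(1,1,1,1,1,1,1,1,1,1,1,1).

Boundary ∂_2: C_2 → C_1 acts by ∂[p,q,r] = [q,r] − [p,r] + [p,q]. For instance
  ∂cdi = di − ci + cd,
  ∂cdm = dm − cm + cd.
As a 21×6 matrix over Z this has rank 5, with invariant factors (1,1,1,1,1).

Computing H_k = (kernel of ∂_k) / (image of ∂_{k+1}):

  H_0: rank C_0 − rank ∂_1 = 14 − 12 = 2, and the invariant factors of ∂_1 are all 1, so H_0 ≅ Z^2.
  H_1: rank ker ∂_1 − rank ∂_2 = (21 − 12) − 5 = 4, and the invariant factors of ∂_2 are all 1, so H_1 ≅ Z^4.
  H_2: rank ker ∂_2 − rank ∂_3 = (6 − 5) − 0 = 1, and there is no ∂_3, so H_2 ≅ Z.

As a check, the Euler characteristic is 14 − 21 + 6 = -1, which agrees with 2 − 4 + 1 = -1.

H_0 ≅ Z^2,  H_1 ≅ Z^4,  H_2 ≅ Z.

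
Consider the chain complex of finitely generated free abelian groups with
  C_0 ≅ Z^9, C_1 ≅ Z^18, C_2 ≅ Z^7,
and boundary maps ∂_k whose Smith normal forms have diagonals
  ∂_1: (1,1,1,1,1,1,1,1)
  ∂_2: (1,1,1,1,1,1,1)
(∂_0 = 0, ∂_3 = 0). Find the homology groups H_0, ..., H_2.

H_0 = Z,  H_1 = Z^3,  H_2 = 0.

H_0: b_0 = 9 − 0 − 8 = 1; torsion from ∂_1 factors > 1: none. So H_0 = Z.
H_1: b_1 = 18 − 8 − 7 = 3; torsion from ∂_2 factors > 1: none. So H_1 = Z^3.
H_2: b_2 = 7 − 7 − 0 = 0; torsion from ∂_3 factors > 1: none. So H_2 = 0.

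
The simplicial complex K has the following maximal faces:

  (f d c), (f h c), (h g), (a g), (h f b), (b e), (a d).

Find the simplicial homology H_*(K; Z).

We work with the vertex ordering a < b < c < d < e < f < g < h. The simplices of K, each written with vertices in increasing order, are:

  0-simplices (8): a, b, c, d, e, f, g, h
  1-simplices (11): ad, ag, be, bf, bh, cd, cf, ch, df, fh, gh
  2-simplices (3): bfh, cdf, cfh

giving chain groups C_0 ≅ Z^8, C_1 ≅ Z^11, C_2 ≅ Z^3.

∂_1: C_1 → C_0 is given by ∂[p,q] = [q] − [p]. For instance
  ∂gh = h − g.
The resulting 8×11 matrix has rank 7, and its Smith normal form has invariant factors (1,1,1,1,1,1,1).

∂_2: C_2 → C_1 acts by ∂[p,q,r] = [q,r] − [p,r] + [p,q]. For instance
  ∂cfh = fh − ch + cf,
  ∂cdf = df − cf + cd.
The resulting 11×3 matrix has rank 3, and its Smith normal form has invariant factors (1,1,1).

From H_k ≅ ker(∂_k) / im(∂_{k+1}) we obtain:

  H_0: rank C_0 − rank ∂_1 = 8 − 7 = 1, and the invariant factors of ∂_1 are all 1, so H_0 = Z.
  H_1: rank ker ∂_1 − rank ∂_2 = (11 − 7) − 3 = 1, and the invariant factors of ∂_2 are all 1, so H_1 = Z.
  H_2: rank ker ∂_2 − rank ∂_3 = (3 − 3) − 0 = 0, and there is no ∂_3, so H_2 = 0.

H_0 ≅ Z,  H_1 ≅ Z,  H_2 = 0.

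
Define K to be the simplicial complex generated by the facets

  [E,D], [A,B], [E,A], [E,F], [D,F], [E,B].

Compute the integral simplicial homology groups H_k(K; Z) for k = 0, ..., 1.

H_0 ≅ Z,  H_1 ≅ Z^2.

Fix the vertex order A < B < D < E < F and write every simplex with vertices in increasing order. Then dim K = 1 and the simplices of K are:

  0-simplices (5): A, B, D, E, F
  1-simplices (6): AB, AE, BE, DE, DF, EF

Hence C_0 ≅ Z^5, C_1 ≅ Z^6.

The boundary map ∂_1: C_1 → C_0 sends each edge [p,q] (with p < q) to q − p.
As a 5×6 matrix over Z this has rank 4, with invariant factors (1,1,1,1).

Now H_k = ker ∂_k / im ∂_{k+1}, so:

  H_0: rank C_0 − rank ∂_1 = 5 − 4 = 1, and the invariant factors of ∂_1 are all 1, so H_0 = Z.
  H_1: rank ker ∂_1 − rank ∂_2 = (6 − 4) − 0 = 2, and there is no ∂_2, so H_1 = Z^2.

(K is a triangulation of a wedge of 2 circles.)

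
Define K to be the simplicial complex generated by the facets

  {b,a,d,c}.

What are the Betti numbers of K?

Take the total order a < b < c < d on the vertex set. Then K (dimension 3) consists of the simplices:

  0-simplices (4): a, b, c, d
  1-simplices (6): ab, ac, ad, bc, bd, cd
  2-simplices (4): abc, abd, acd, bcd
  3-simplices (1): abcd

Hence C_0 ≅ Z^4, C_1 ≅ Z^6, C_2 ≅ Z^4, C_3 ≅ Z^1.

∂_1: C_1 → C_0 is given by ∂[p,q] = [q] − [p]. For instance
  ∂bd = d − b.
The 4×6 boundary matrix has rank 3 and Smith normal form diag(1,1,1).

∂_2: C_2 → C_1 maps a triangle to the signed sum of its edges. For instance
  ∂acd = cd − ad + ac,
  ∂bcd = cd − bd + bc.
This gives a 6×4 integer matrix of rank 3; reducing to Smith normal form yields diagonal entries (1,1,1).

The boundary map ∂_3: C_3 → C_2 sends each 3-simplex σ to the alternating sum Σ_i (−1)^i (σ with its i-th vertex removed). For instance
  ∂abcd = bcd − acd + abd − abc.
The 4×1 boundary matrix has rank 1 and Smith normal form diag(1).

Reading off H_k = ker ∂_k / im ∂_{k+1}:

  H_0: rank C_0 − rank ∂_1 = 4 − 3 = 1, and the invariant factors of ∂_1 are all 1, so H_0 = Z.
  H_1: rank ker ∂_1 − rank ∂_2 = (6 − 3) − 3 = 0, and the invariant factors of ∂_2 are all 1, so H_1 = 0.
  H_2: rank ker ∂_2 − rank ∂_3 = (4 − 3) − 1 = 0, and the invariant factors of ∂_3 are all 1, so H_2 = 0.
  H_3: rank ker ∂_3 − rank ∂_4 = (1 − 1) − 0 = 0, and there is no ∂_4, so H_3 = 0.

(K is a triangulation of the 3-simplex.)

Hence the Betti numbers are b_0 = 1, b_1 = 0, b_2 = 0, b_3 = 0.

b_0 = 1, b_1 = 0, b_2 = 0, b_3 = 0.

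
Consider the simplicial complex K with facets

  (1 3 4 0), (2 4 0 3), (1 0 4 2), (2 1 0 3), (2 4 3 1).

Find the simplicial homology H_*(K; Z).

K has 5 vertices, 10 edges, 10 triangles, 5 3-simplices.
rank ∂_0 = 0, rank ∂_1 = 4 ⇒ b_0 = 5 − 0 − 4 = 1; all invariant factors of ∂_1 are 1 so no torsion. So H_0 = Z.
rank ∂_1 = 4, rank ∂_2 = 6 ⇒ b_1 = 10 − 4 − 6 = 0; all invariant factors of ∂_2 are 1 so no torsion. So H_1 = 0.
rank ∂_2 = 6, rank ∂_3 = 4 ⇒ b_2 = 10 − 6 − 4 = 0; all invariant factors of ∂_3 are 1 so no torsion. So H_2 = 0.
rank ∂_3 = 4, rank ∂_4 = 0 ⇒ b_3 = 5 − 4 − 0 = 1. So H_3 = Z.

H_0 = Z,  H_1 = 0,  H_2 = 0,  H_3 = Z.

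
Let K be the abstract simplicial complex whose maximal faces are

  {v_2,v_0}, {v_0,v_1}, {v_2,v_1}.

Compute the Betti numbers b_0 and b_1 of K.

Fix the vertex order v_0 < v_1 < v_2 and write every simplex with vertices in increasing order. Then dim K = 1 and the simplices of K are:

  0-simplices (3): [v_0], [v_1], [v_2]
  1-simplices (3): [v_0,v_1], [v_0,v_2], [v_1,v_2]

so the chain groups are C_0 ≅ Z^3, C_1 ≅ Z^3.

Boundary ∂_1: C_1 → C_0 maps an edge to its endpoints' difference, ∂[p,q] = q − p.
The resulting 3×3 matrix has rank 2, and its Smith normal form has invariant factors (1,1).

From H_k ≅ ker(∂_k) / im(∂_{k+1}) we obtain:

  H_0: rank C_0 − rank ∂_1 = 3 − 2 = 1, and the invariant factors of ∂_1 are all 1, so H_0 ≅ Z.
  H_1: rank ker ∂_1 − rank ∂_2 = (3 − 2) − 0 = 1, and there is no ∂_2, so H_1 ≅ Z.

As a check, the Euler characteristic is 3 − 3 = 0, which agrees with 1 − 1 = 0.

Hence the Betti numbers are b_0 = 1, b_1 = 1.

b_0 = 1, b_1 = 1.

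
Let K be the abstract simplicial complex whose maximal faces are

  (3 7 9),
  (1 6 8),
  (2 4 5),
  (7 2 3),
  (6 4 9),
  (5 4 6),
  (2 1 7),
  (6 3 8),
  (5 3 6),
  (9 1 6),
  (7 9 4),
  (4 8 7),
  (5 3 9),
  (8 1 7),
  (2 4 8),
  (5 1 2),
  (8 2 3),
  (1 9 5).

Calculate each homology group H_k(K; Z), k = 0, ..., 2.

H_0 = Z,  H_1 = Z ⊕ Z/2Z,  H_2 = 0.

We work with the vertex ordering 1 < 2 < 3 < 4 < 5 < 6 < 7 < 8 < 9. The simplices of K, each written with vertices in increasing order, are:

  0-simplices (9): [1], [2], [3], [4], [5], [6], [7], [8], [9]
  1-simplices (27): (27 of them)
  2-simplices (18): [1,2,5], [1,2,7], [1,5,9], [1,6,8], [1,6,9], [1,7,8], [2,3,7], [2,3,8], [2,4,5], [2,4,8], [3,5,6], [3,5,9], [3,6,8], [3,7,9], [4,5,6], [4,6,9], [4,7,8], [4,7,9]

Hence C_0 ≅ Z^9, C_1 ≅ Z^27, C_2 ≅ Z^18.

∂_1: C_1 → C_0 maps an edge to its endpoints' difference, ∂[p,q] = q − p. For instance
  ∂[3,8] = [8] − [3].
As a 9×27 matrix over Z this has rank 8, with invariant factors (1,1,1,1,1,1,1,1).

∂_2: C_2 → C_1 maps a triangle to the signed sum of its edges. For instance
  ∂[3,5,9] = [5,9] − [3,9] + [3,5],
  ∂[2,4,8] = [4,8] − [2,8] + [2,4].
The 27×18 boundary matrix has rank 18 and Smith normal form diag(1,1,1,1,1,1,1,1,1,1,1,1,1,1,1,1,1,2).

Now H_k = ker ∂_k / im ∂_{k+1}, so:

  H_0: rank C_0 − rank ∂_1 = 9 − 8 = 1, and the invariant factors of ∂_1 are all 1, so H_0 ≅ Z.
  H_1: rank ker ∂_1 − rank ∂_2 = (27 − 8) − 18 = 1, and ∂_2 has invariant factor 2 > 1, so H_1 ≅ Z ⊕ Z/2Z.
  H_2: rank ker ∂_2 − rank ∂_3 = (18 − 18) − 0 = 0, and there is no ∂_3, so H_2 ≅ 0.

(K is a triangulation of the Klein bottle.)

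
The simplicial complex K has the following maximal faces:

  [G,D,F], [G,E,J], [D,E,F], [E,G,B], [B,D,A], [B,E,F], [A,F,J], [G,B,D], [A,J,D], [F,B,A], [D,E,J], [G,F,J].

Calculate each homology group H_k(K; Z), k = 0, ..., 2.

H_0 = Z,  H_1 = Z/2,  H_2 = 0.

We work with the vertex ordering A < B < D < E < F < G < J. The simplices of K, each written with vertices in increasing order, are:

  0-simplices (7): A, B, D, E, F, G, J
  1-simplices (18): AB, AD, AF, AJ, BD, BE, BF, BG, DE, DF, DG, DJ, EF, EG, EJ, FG, FJ, GJ
  2-simplices (12): ABD, ABF, ADJ, AFJ, BDG, BEF, BEG, DEF, DEJ, DFG, EGJ, FGJ

giving chain groups C_0 ≅ Z^7, C_1 ≅ Z^18, C_2 ≅ Z^12.

Boundary ∂_1: C_1 → C_0 maps an edge to its endpoints' difference, ∂[p,q] = q − p.
This gives a 7×18 integer matrix of rank 6; reducing to Smith normal form yields diagonal entries (1,1,1,1,1,1).

Boundary ∂_2: C_2 → C_1 acts by ∂[p,q,r] = [q,r] − [p,r] + [p,q]. For instance
  ∂DEJ = EJ − DJ + DE,
  ∂EGJ = GJ − EJ + EG.
This gives a 18×12 integer matrix of rank 12; reducing to Smith normal form yields diagonal entries (1,1,1,1,1,1,1,1,1,1,1,2).

Now H_k = ker ∂_k / im ∂_{k+1}, so:

  H_0: rank C_0 − rank ∂_1 = 7 − 6 = 1, and the invariant factors of ∂_1 are all 1, so H_0 ≅ Z.
  H_1: rank ker ∂_1 − rank ∂_2 = (18 − 6) − 12 = 0, and ∂_2 has invariant factor 2 > 1, so H_1 ≅ Z/2.
  H_2: rank ker ∂_2 − rank ∂_3 = (12 − 12) − 0 = 0, and there is no ∂_3, so H_2 ≅ 0.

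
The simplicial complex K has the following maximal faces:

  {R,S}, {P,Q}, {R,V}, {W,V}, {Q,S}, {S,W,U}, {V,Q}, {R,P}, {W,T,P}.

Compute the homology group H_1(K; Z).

H_1 = Z^4.

K has 8 vertices, 13 edges, 2 triangles.
rank ∂_1 = 7, rank ∂_2 = 2 ⇒ b_1 = 13 − 7 − 2 = 4; all invariant factors of ∂_2 are 1 so no torsion. So H_1 ≅ Z^4.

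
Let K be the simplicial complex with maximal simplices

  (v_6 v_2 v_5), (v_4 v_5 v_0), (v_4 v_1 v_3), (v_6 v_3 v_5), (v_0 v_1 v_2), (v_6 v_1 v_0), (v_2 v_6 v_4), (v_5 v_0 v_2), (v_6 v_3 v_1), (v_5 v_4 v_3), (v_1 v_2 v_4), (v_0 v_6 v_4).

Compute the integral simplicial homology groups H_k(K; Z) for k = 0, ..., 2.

H_0 = Z,  H_1 = Z_2,  H_2 = 0.

We work with the vertex ordering v_0 < v_1 < v_2 < v_3 < v_4 < v_5 < v_6. The simplices of K, each written with vertices in increasing order, are:

  0-simplices (7): [v_0], [v_1], [v_2], [v_3], [v_4], [v_5], [v_6]
  1-simplices (18): (18 of them)
  2-simplices (12): (12 of them)

giving chain groups C_0 ≅ Z^7, C_1 ≅ Z^18, C_2 ≅ Z^12.

The boundary map ∂_1: C_1 → C_0 is given by ∂[p,q] = [q] − [p].
The resulting 7×18 matrix has rank 6, and its Smith normal form has invariant factors (1,1,1,1,1,1).

The boundary map ∂_2: C_2 → C_1 maps a triangle to the signed sum of its edges. For instance
  ∂[v_0,v_2,v_5] = [v_2,v_5] − [v_0,v_5] + [v_0,v_2],
  ∂[v_0,v_1,v_6] = [v_1,v_6] − [v_0,v_6] + [v_0,v_1].
As a 18×12 matrix over Z this has rank 12, with invariant factors (1,1,1,1,1,1,1,1,1,1,1,2).

Reading off H_k = ker ∂_k / im ∂_{k+1}:

  H_0: rank C_0 − rank ∂_1 = 7 − 6 = 1, and the invariant factors of ∂_1 are all 1, so H_0 = Z.
  H_1: rank ker ∂_1 − rank ∂_2 = (18 − 6) − 12 = 0, and ∂_2 has invariant factor 2 > 1, so H_1 = Z_2.
  H_2: rank ker ∂_2 − rank ∂_3 = (12 − 12) − 0 = 0, and there is no ∂_3, so H_2 = 0.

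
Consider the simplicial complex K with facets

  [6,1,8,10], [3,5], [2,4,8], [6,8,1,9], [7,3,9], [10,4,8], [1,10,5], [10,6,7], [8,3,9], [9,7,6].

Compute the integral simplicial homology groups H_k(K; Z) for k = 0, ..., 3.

H_0 ≅ Z,  H_1 ≅ Z,  H_2 = 0,  H_3 = 0.

Order the vertices as 1 < 2 < 3 < 4 < 5 < 6 < 7 < 8 < 9 < 10. Listing each simplex with vertices in this order, K has dimension 3 with simplices:

  0-simplices (10): [1], [2], [3], [4], [5], [6], [7], [8], [9], [10]
  1-simplices (22): [1,5], [1,6], [1,8], [1,9], [1,10], [2,4], [2,8], [3,5], [3,7], [3,8], [3,9], [4,8], [4,10], [5,10], [6,7], [6,8], [6,9], [6,10], [7,9], [7,10], [8,9], [8,10]
  2-simplices (14): [1,5,10], [1,6,8], [1,6,9], [1,6,10], [1,8,9], [1,8,10], [2,4,8], [3,7,9], [3,8,9], [4,8,10], [6,7,9], [6,7,10], [6,8,9], [6,8,10]
  3-simplices (2): [1,6,8,9], [1,6,8,10]

Hence C_0 ≅ Z^10, C_1 ≅ Z^22, C_2 ≅ Z^14, C_3 ≅ Z^2.

The boundary map ∂_1: C_1 → C_0 maps an edge to its endpoints' difference, ∂[p,q] = q − p. For instance
  ∂[7,10] = [10] − [7].
The 10×22 boundary matrix has rank 9 and Smith normal form diag(1,1,1,1,1,1,1,1,1).

∂_2: C_2 → C_1 maps a triangle to the signed sum of its edges. For instance
  ∂[2,4,8] = [4,8] − [2,8] + [2,4],
  ∂[1,6,9] = [6,9] − [1,9] + [1,6].
This gives a 22×14 integer matrix of rank 12; reducing to Smith normal form yields diagonal entries (1,1,1,1,1,1,1,1,1,1,1,1).

∂_3: C_3 → C_2 sends each 3-simplex σ to the alternating sum Σ_i (−1)^i (σ with its i-th vertex removed). For instance
  ∂[1,6,8,9] = [6,8,9] − [1,8,9] + [1,6,9] − [1,6,8],
  ∂[1,6,8,10] = [6,8,10] − [1,8,10] + [1,6,10] − [1,6,8].
As a 14×2 matrix over Z this has rank 2, with invariant factors (1,1).

Computing H_k = (kernel of ∂_k) / (image of ∂_{k+1}):

  H_0: rank C_0 − rank ∂_1 = 10 − 9 = 1, and the invariant factors of ∂_1 are all 1, so H_0 = Z.
  H_1: rank ker ∂_1 − rank ∂_2 = (22 − 9) − 12 = 1, and the invariant factors of ∂_2 are all 1, so H_1 = Z.
  H_2: rank ker ∂_2 − rank ∂_3 = (14 − 12) − 2 = 0, and the invariant factors of ∂_3 are all 1, so H_2 = 0.
  H_3: rank ker ∂_3 − rank ∂_4 = (2 − 2) − 0 = 0, and there is no ∂_4, so H_3 = 0.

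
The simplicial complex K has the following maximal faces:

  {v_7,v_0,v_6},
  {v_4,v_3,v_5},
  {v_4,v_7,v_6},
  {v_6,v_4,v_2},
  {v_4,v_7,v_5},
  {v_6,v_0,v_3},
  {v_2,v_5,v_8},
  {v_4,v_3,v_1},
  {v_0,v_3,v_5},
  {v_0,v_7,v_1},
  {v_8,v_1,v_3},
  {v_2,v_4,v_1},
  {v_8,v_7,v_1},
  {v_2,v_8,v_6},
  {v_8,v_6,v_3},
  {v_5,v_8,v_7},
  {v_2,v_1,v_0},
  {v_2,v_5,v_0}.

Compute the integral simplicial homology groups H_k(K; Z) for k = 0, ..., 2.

H_0 ≅ Z,  H_1 ≅ Z^2,  H_2 ≅ Z.

Order the vertices as v_0 < v_1 < v_2 < v_3 < v_4 < v_5 < v_6 < v_7 < v_8. Listing each simplex with vertices in this order, K has dimension 2 with simplices:

  0-simplices (9): [v_0], [v_1], [v_2], [v_3], [v_4], [v_5], [v_6], [v_7], [v_8]
  1-simplices (27): (27 of them)
  2-simplices (18): (18 of them)

so the chain groups are C_0 ≅ Z^9, C_1 ≅ Z^27, C_2 ≅ Z^18.

The boundary map ∂_1: C_1 → C_0 sends each edge [p,q] (with p < q) to q − p.
This gives a 9×27 integer matrix of rank 8; reducing to Smith normal form yields diagonal entries (1,1,1,1,1,1,1,1).

Boundary ∂_2: C_2 → C_1 maps a triangle to the signed sum of its edges. For instance
  ∂[v_3,v_6,v_8] = [v_6,v_8] − [v_3,v_8] + [v_3,v_6],
  ∂[v_2,v_5,v_8] = [v_5,v_8] − [v_2,v_8] + [v_2,v_5].
The 27×18 boundary matrix has rank 17 and Smith normal form diag(1,1,1,1,1,1,1,1,1,1,1,1,1,1,1,1,1).

Reading off H_k = ker ∂_k / im ∂_{k+1}:

  H_0: rank C_0 − rank ∂_1 = 9 − 8 = 1, and the invariant factors of ∂_1 are all 1, so H_0 = Z.
  H_1: rank ker ∂_1 − rank ∂_2 = (27 − 8) − 17 = 2, and the invariant factors of ∂_2 are all 1, so H_1 = Z^2.
  H_2: rank ker ∂_2 − rank ∂_3 = (18 − 17) − 0 = 1, and there is no ∂_3, so H_2 = Z.

(K is a triangulation of the torus T^2.)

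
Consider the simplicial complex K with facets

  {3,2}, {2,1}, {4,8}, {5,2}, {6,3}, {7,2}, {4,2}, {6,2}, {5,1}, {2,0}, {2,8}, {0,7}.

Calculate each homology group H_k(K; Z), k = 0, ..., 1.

H_0 = Z,  H_1 = Z^4.

Fix the vertex order 0 < 1 < 2 < 3 < 4 < 5 < 6 < 7 < 8 and write every simplex with vertices in increasing order. Then dim K = 1 and the simplices of K are:

  0-simplices (9): [0], [1], [2], [3], [4], [5], [6], [7], [8]
  1-simplices (12): [0,2], [0,7], [1,2], [1,5], [2,3], [2,4], [2,5], [2,6], [2,7], [2,8], [3,6], [4,8]

so the chain groups are C_0 ≅ Z^9, C_1 ≅ Z^12.

∂_1: C_1 → C_0 maps an edge to its endpoints' difference, ∂[p,q] = q − p. For instance
  ∂[4,8] = [8] − [4].
The resulting 9×12 matrix has rank 8, and its Smith normal form has invariant factors (1,1,1,1,1,1,1,1).

Reading off H_k = ker ∂_k / im ∂_{k+1}:

  H_0: rank C_0 − rank ∂_1 = 9 − 8 = 1, and the invariant factors of ∂_1 are all 1, so H_0 ≅ Z.
  H_1: rank ker ∂_1 − rank ∂_2 = (12 − 8) − 0 = 4, and there is no ∂_2, so H_1 ≅ Z^4.

(K is a triangulation of a wedge of 4 circles.)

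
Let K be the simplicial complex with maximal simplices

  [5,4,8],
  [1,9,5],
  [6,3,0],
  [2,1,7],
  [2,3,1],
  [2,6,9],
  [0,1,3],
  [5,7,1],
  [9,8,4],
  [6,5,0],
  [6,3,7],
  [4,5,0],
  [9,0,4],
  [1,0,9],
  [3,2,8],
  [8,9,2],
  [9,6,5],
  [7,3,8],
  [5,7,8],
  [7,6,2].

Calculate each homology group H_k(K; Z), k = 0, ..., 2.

We work with the vertex ordering 0 < 1 < 2 < 3 < 4 < 5 < 6 < 7 < 8 < 9. The simplices of K, each written with vertices in increasing order, are:

  0-simplices (10): [0], [1], [2], [3], [4], [5], [6], [7], [8], [9]
  1-simplices (30): (30 of them)
  2-simplices (20): (20 of them)

so the chain groups are C_0 ≅ Z^10, C_1 ≅ Z^30, C_2 ≅ Z^20.

The boundary map ∂_1: C_1 → C_0 sends each edge [p,q] (with p < q) to q − p. For instance
  ∂[7,8] = [8] − [7].
The 10×30 boundary matrix has rank 9 and Smith normal form diag(1,1,1,1,1,1,1,1,1).

∂_2: C_2 → C_1 sends each 2-simplex [p,q,r] to [q,r] − [p,r] + [p,q]. For instance
  ∂[3,7,8] = [7,8] − [3,8] + [3,7],
  ∂[0,4,5] = [4,5] − [0,5] + [0,4].
The resulting 30×20 matrix has rank 20, and its Smith normal form has invariant factors (1,1,1,1,1,1,1,1,1,1,1,1,1,1,1,1,1,1,1,2).

From H_k ≅ ker(∂_k) / im(∂_{k+1}) we obtain:

  H_0: rank C_0 − rank ∂_1 = 10 − 9 = 1, and the invariant factors of ∂_1 are all 1, so H_0 ≅ Z.
  H_1: rank ker ∂_1 − rank ∂_2 = (30 − 9) − 20 = 1, and ∂_2 has invariant factor 2 > 1, so H_1 ≅ Z × Z/2.
  H_2: rank ker ∂_2 − rank ∂_3 = (20 − 20) − 0 = 0, and there is no ∂_3, so H_2 ≅ 0.

(K is a triangulation of the Klein bottle.)

H_0 = Z,  H_1 = Z × Z/2,  H_2 = 0.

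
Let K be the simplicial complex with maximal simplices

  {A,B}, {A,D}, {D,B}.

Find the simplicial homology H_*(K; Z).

H_0 = Z,  H_1 = Z.

Take the total order A < B < D on the vertex set. Then K (dimension 1) consists of the simplices:

  0-simplices (3): A, B, D
  1-simplices (3): AB, AD, BD

so the chain groups are C_0 ≅ Z^3, C_1 ≅ Z^3.

Boundary ∂_1: C_1 → C_0 sends each edge [p,q] (with p < q) to q − p. For instance
  ∂BD = D − B.
The resulting 3×3 matrix has rank 2, and its Smith normal form has invariant factors (1,1).

Computing H_k = (kernel of ∂_k) / (image of ∂_{k+1}):

  H_0: rank C_0 − rank ∂_1 = 3 − 2 = 1, and the invariant factors of ∂_1 are all 1, so H_0 ≅ Z.
  H_1: rank ker ∂_1 − rank ∂_2 = (3 − 2) − 0 = 1, and there is no ∂_2, so H_1 ≅ Z.

As a check, the Euler characteristic is 3 − 3 = 0, which agrees with 1 − 1 = 0.
(K is a triangulation of the circle S^1.)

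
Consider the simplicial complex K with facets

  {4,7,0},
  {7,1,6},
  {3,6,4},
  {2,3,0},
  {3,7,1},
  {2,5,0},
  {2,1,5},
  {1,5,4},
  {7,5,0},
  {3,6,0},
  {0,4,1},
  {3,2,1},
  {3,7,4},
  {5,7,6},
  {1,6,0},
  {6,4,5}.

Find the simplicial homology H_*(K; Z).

We work with the vertex ordering 0 < 1 < 2 < 3 < 4 < 5 < 6 < 7. The simplices of K, each written with vertices in increasing order, are:

  0-simplices (8): [0], [1], [2], [3], [4], [5], [6], [7]
  1-simplices (24): (24 of them)
  2-simplices (16): [0,1,4], [0,1,6], [0,2,3], [0,2,5], [0,3,6], [0,4,7], [0,5,7], [1,2,3], [1,2,5], [1,3,7], [1,4,5], [1,6,7], [3,4,6], [3,4,7], [4,5,6], [5,6,7]

so the chain groups are C_0 ≅ Z^8, C_1 ≅ Z^24, C_2 ≅ Z^16.

Boundary ∂_1: C_1 → C_0 maps an edge to its endpoints' difference, ∂[p,q] = q − p. For instance
  ∂[0,3] = [3] − [0].
As a 8×24 matrix over Z this has rank 7, with invariant factors (1,1,1,1,1,1,1).

∂_2: C_2 → C_1 acts by ∂[p,q,r] = [q,r] − [p,r] + [p,q]. For instance
  ∂[4,5,6] = [5,6] − [4,6] + [4,5],
  ∂[0,1,6] = [1,6] − [0,6] + [0,1].
This gives a 24×16 integer matrix of rank 15; reducing to Smith normal form yields diagonal entries (1,1,1,1,1,1,1,1,1,1,1,1,1,1,1).

From H_k ≅ ker(∂_k) / im(∂_{k+1}) we obtain:

  H_0: rank C_0 − rank ∂_1 = 8 − 7 = 1, and the invariant factors of ∂_1 are all 1, so H_0 = Z.
  H_1: rank ker ∂_1 − rank ∂_2 = (24 − 7) − 15 = 2, and the invariant factors of ∂_2 are all 1, so H_1 = Z^2.
  H_2: rank ker ∂_2 − rank ∂_3 = (16 − 15) − 0 = 1, and there is no ∂_3, so H_2 = Z.

As a check, the Euler characteristic is 8 − 24 + 16 = 0, which agrees with 1 − 2 + 1 = 0.

H_0 = Z,  H_1 = Z^2,  H_2 = Z.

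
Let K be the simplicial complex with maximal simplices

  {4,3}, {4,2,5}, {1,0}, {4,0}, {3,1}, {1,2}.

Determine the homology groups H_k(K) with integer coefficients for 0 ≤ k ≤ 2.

Take the total order 0 < 1 < 2 < 3 < 4 < 5 on the vertex set. Then K (dimension 2) consists of the simplices:

  0-simplices (6): [0], [1], [2], [3], [4], [5]
  1-simplices (8): [0,1], [0,4], [1,2], [1,3], [2,4], [2,5], [3,4], [4,5]
  2-simplices (1): [2,4,5]

giving chain groups C_0 ≅ Z^6, C_1 ≅ Z^8, C_2 ≅ Z^1.

The boundary map ∂_1: C_1 → C_0 is given by ∂[p,q] = [q] − [p].
The resulting 6×8 matrix has rank 5, and its Smith normal form has invariant factors (1,1,1,1,1).

The boundary map ∂_2: C_2 → C_1 sends each 2-simplex [p,q,r] to [q,r] − [p,r] + [p,q]. For instance
  ∂[2,4,5] = [4,5] − [2,5] + [2,4].
The resulting 8×1 matrix has rank 1, and its Smith normal form has invariant factors (1).

From H_k ≅ ker(∂_k) / im(∂_{k+1}) we obtain:

  H_0: rank C_0 − rank ∂_1 = 6 − 5 = 1, and the invariant factors of ∂_1 are all 1, so H_0 ≅ Z.
  H_1: rank ker ∂_1 − rank ∂_2 = (8 − 5) − 1 = 2, and the invariant factors of ∂_2 are all 1, so H_1 ≅ Z^2.
  H_2: rank ker ∂_2 − rank ∂_3 = (1 − 1) − 0 = 0, and there is no ∂_3, so H_2 ≅ 0.

H_0 = Z,  H_1 = Z^2,  H_2 = 0.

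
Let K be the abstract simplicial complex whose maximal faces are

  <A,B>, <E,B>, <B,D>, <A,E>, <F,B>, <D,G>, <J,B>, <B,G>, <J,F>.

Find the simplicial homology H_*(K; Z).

H_0 = Z,  H_1 = Z^3.

Order the vertices as A < B < D < E < F < G < J. Listing each simplex with vertices in this order, K has dimension 1 with simplices:

  0-simplices (7): A, B, D, E, F, G, J
  1-simplices (9): AB, AE, BD, BE, BF, BG, BJ, DG, FJ

Hence C_0 ≅ Z^7, C_1 ≅ Z^9.

The boundary map ∂_1: C_1 → C_0 maps an edge to its endpoints' difference, ∂[p,q] = q − p. For instance
  ∂BE = E − B.
This gives a 7×9 integer matrix of rank 6; reducing to Smith normal form yields diagonal entries (1,1,1,1,1,1).

Now H_k = ker ∂_k / im ∂_{k+1}, so:

  H_0: rank C_0 − rank ∂_1 = 7 − 6 = 1, and the invariant factors of ∂_1 are all 1, so H_0 = Z.
  H_1: rank ker ∂_1 − rank ∂_2 = (9 − 6) − 0 = 3, and there is no ∂_2, so H_1 = Z^3.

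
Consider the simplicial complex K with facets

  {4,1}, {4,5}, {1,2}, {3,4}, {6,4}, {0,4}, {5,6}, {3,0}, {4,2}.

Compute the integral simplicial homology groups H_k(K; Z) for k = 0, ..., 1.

Order the vertices as 0 < 1 < 2 < 3 < 4 < 5 < 6. Listing each simplex with vertices in this order, K has dimension 1 with simplices:

  0-simplices (7): [0], [1], [2], [3], [4], [5], [6]
  1-simplices (9): [0,3], [0,4], [1,2], [1,4], [2,4], [3,4], [4,5], [4,6], [5,6]

so the chain groups are C_0 ≅ Z^7, C_1 ≅ Z^9.

The boundary map ∂_1: C_1 → C_0 sends each edge [p,q] (with p < q) to q − p. For instance
  ∂[4,5] = [5] − [4].
The resulting 7×9 matrix has rank 6, and its Smith normal form has invariant factors (1,1,1,1,1,1).

Now H_k = ker ∂_k / im ∂_{k+1}, so:

  H_0: rank C_0 − rank ∂_1 = 7 − 6 = 1, and the invariant factors of ∂_1 are all 1, so H_0 = Z.
  H_1: rank ker ∂_1 − rank ∂_2 = (9 − 6) − 0 = 3, and there is no ∂_2, so H_1 = Z^3.

As a check, the Euler characteristic is 7 − 9 = -2, which agrees with 1 − 3 = -2.
(K is a triangulation of a wedge of 3 circles.)

H_0 = Z,  H_1 = Z^3.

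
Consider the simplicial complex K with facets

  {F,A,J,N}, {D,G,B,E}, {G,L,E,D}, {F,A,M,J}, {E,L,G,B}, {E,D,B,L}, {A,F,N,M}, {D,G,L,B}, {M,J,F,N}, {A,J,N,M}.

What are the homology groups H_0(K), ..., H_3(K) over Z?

K has 10 vertices, 20 edges, 20 triangles, 10 3-simplices.
rank ∂_0 = 0, rank ∂_1 = 8 ⇒ b_0 = 10 − 0 − 8 = 2; all invariant factors of ∂_1 are 1 so no torsion. So H_0 ≅ Z^2.
rank ∂_1 = 8, rank ∂_2 = 12 ⇒ b_1 = 20 − 8 − 12 = 0; all invariant factors of ∂_2 are 1 so no torsion. So H_1 ≅ 0.
rank ∂_2 = 12, rank ∂_3 = 8 ⇒ b_2 = 20 − 12 − 8 = 0; all invariant factors of ∂_3 are 1 so no torsion. So H_2 ≅ 0.
rank ∂_3 = 8, rank ∂_4 = 0 ⇒ b_3 = 10 − 8 − 0 = 2. So H_3 ≅ Z^2.

H_0 = Z^2,  H_1 = 0,  H_2 = 0,  H_3 = Z^2.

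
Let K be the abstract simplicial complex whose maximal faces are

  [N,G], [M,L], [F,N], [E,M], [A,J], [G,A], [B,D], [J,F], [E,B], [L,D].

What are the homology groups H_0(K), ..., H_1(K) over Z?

H_0 = Z^2,  H_1 = Z^2.

Order the vertices as A < B < D < E < F < G < J < L < M < N. Listing each simplex with vertices in this order, K has dimension 1 with simplices:

  0-simplices (10): A, B, D, E, F, G, J, L, M, N
  1-simplices (10): AG, AJ, BD, BE, DL, EM, FJ, FN, GN, LM

so the chain groups are C_0 ≅ Z^10, C_1 ≅ Z^10.

Boundary ∂_1: C_1 → C_0 is given by ∂[p,q] = [q] − [p]. For instance
  ∂FJ = J − F.
The resulting 10×10 matrix has rank 8, and its Smith normal form has invariant factors (1,1,1,1,1,1,1,1).

From H_k ≅ ker(∂_k) / im(∂_{k+1}) we obtain:

  H_0: rank C_0 − rank ∂_1 = 10 − 8 = 2, and the invariant factors of ∂_1 are all 1, so H_0 ≅ Z^2.
  H_1: rank ker ∂_1 − rank ∂_2 = (10 − 8) − 0 = 2, and there is no ∂_2, so H_1 ≅ Z^2.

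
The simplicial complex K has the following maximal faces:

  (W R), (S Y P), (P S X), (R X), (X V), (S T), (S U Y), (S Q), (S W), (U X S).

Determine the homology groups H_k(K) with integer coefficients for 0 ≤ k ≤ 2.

We work with the vertex ordering P < Q < R < S < T < U < V < W < X < Y. The simplices of K, each written with vertices in increasing order, are:

  0-simplices (10): P, Q, R, S, T, U, V, W, X, Y
  1-simplices (14): PS, PX, PY, QS, RW, RX, ST, SU, SW, SX, SY, UX, UY, VX
  2-simplices (4): PSX, PSY, SUX, SUY

giving chain groups C_0 ≅ Z^10, C_1 ≅ Z^14, C_2 ≅ Z^4.

The boundary map ∂_1: C_1 → C_0 sends each edge [p,q] (with p < q) to q − p. For instance
  ∂UY = Y − U.
This gives a 10×14 integer matrix of rank 9; reducing to Smith normal form yields diagonal entries (1,1,1,1,1,1,1,1,1).

∂_2: C_2 → C_1 acts by ∂[p,q,r] = [q,r] − [p,r] + [p,q]. For instance
  ∂SUY = UY − SY + SU,
  ∂SUX = UX − SX + SU.
This gives a 14×4 integer matrix of rank 4; reducing to Smith normal form yields diagonal entries (1,1,1,1).

Now H_k = ker ∂_k / im ∂_{k+1}, so:

  H_0: rank C_0 − rank ∂_1 = 10 − 9 = 1, and the invariant factors of ∂_1 are all 1, so H_0 ≅ Z.
  H_1: rank ker ∂_1 − rank ∂_2 = (14 − 9) − 4 = 1, and the invariant factors of ∂_2 are all 1, so H_1 ≅ Z.
  H_2: rank ker ∂_2 − rank ∂_3 = (4 − 4) − 0 = 0, and there is no ∂_3, so H_2 ≅ 0.

H_0 ≅ Z,  H_1 ≅ Z,  H_2 = 0.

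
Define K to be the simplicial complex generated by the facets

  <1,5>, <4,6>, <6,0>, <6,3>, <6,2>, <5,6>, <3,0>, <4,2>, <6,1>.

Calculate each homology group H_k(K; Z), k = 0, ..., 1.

We work with the vertex ordering 0 < 1 < 2 < 3 < 4 < 5 < 6. The simplices of K, each written with vertices in increasing order, are:

  0-simplices (7): [0], [1], [2], [3], [4], [5], [6]
  1-simplices (9): [0,3], [0,6], [1,5], [1,6], [2,4], [2,6], [3,6], [4,6], [5,6]

so the chain groups are C_0 ≅ Z^7, C_1 ≅ Z^9.

Boundary ∂_1: C_1 → C_0 maps an edge to its endpoints' difference, ∂[p,q] = q − p. For instance
  ∂[1,6] = [6] − [1].
The resulting 7×9 matrix has rank 6, and its Smith normal form has invariant factors (1,1,1,1,1,1).

Computing H_k = (kernel of ∂_k) / (image of ∂_{k+1}):

  H_0: rank C_0 − rank ∂_1 = 7 − 6 = 1, and the invariant factors of ∂_1 are all 1, so H_0 ≅ Z.
  H_1: rank ker ∂_1 − rank ∂_2 = (9 − 6) − 0 = 3, and there is no ∂_2, so H_1 ≅ Z^3.

As a check, the Euler characteristic is 7 − 9 = -2, which agrees with 1 − 3 = -2.

H_0 ≅ Z,  H_1 ≅ Z^3.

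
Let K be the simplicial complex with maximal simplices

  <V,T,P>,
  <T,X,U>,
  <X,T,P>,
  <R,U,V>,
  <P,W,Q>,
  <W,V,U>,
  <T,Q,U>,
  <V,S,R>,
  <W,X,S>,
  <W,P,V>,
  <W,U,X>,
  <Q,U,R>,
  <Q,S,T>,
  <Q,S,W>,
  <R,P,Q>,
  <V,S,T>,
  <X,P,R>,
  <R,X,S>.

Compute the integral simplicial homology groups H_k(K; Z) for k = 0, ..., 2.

H_0 ≅ Z,  H_1 ≅ Z^2,  H_2 ≅ Z.

We work with the vertex ordering P < Q < R < S < T < U < V < W < X. The simplices of K, each written with vertices in increasing order, are:

  0-simplices (9): P, Q, R, S, T, U, V, W, X
  1-simplices (27): PQ, PR, PT, PV, PW, PX, QR, QS, QT, QU, QW, RS, RU, RV, RX, ST, SV, SW, SX, TU, TV, TX, UV, UW, UX, VW, WX
  2-simplices (18): PQR, PQW, PRX, PTV, PTX, PVW, QRU, QST, QSW, QTU, RSV, RSX, RUV, STV, SWX, TUX, UVW, UWX

Hence C_0 ≅ Z^9, C_1 ≅ Z^27, C_2 ≅ Z^18.

Boundary ∂_1: C_1 → C_0 is given by ∂[p,q] = [q] − [p]. For instance
  ∂UV = V − U.
As a 9×27 matrix over Z this has rank 8, with invariant factors (1,1,1,1,1,1,1,1).

Boundary ∂_2: C_2 → C_1 maps a triangle to the signed sum of its edges. For instance
  ∂UWX = WX − UX + UW,
  ∂PTV = TV − PV + PT.
The resulting 27×18 matrix has rank 17, and its Smith normal form has invariant factors (1,1,1,1,1,1,1,1,1,1,1,1,1,1,1,1,1).

Computing H_k = (kernel of ∂_k) / (image of ∂_{k+1}):

  H_0: rank C_0 − rank ∂_1 = 9 − 8 = 1, and the invariant factors of ∂_1 are all 1, so H_0 = Z.
  H_1: rank ker ∂_1 − rank ∂_2 = (27 − 8) − 17 = 2, and the invariant factors of ∂_2 are all 1, so H_1 = Z^2.
  H_2: rank ker ∂_2 − rank ∂_3 = (18 − 17) − 0 = 1, and there is no ∂_3, so H_2 = Z.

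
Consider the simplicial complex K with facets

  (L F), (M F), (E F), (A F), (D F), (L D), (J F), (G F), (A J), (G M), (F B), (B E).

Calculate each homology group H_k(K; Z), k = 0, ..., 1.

H_0 ≅ Z,  H_1 ≅ Z^4.

Order the vertices as A < B < D < E < F < G < J < L < M. Listing each simplex with vertices in this order, K has dimension 1 with simplices:

  0-simplices (9): A, B, D, E, F, G, J, L, M
  1-simplices (12): AF, AJ, BE, BF, DF, DL, EF, FG, FJ, FL, FM, GM

Hence C_0 ≅ Z^9, C_1 ≅ Z^12.

∂_1: C_1 → C_0 sends each edge [p,q] (with p < q) to q − p. For instance
  ∂BE = E − B.
The resulting 9×12 matrix has rank 8, and its Smith normal form has invariant factors (1,1,1,1,1,1,1,1).

From H_k ≅ ker(∂_k) / im(∂_{k+1}) we obtain:

  H_0: rank C_0 − rank ∂_1 = 9 − 8 = 1, and the invariant factors of ∂_1 are all 1, so H_0 = Z.
  H_1: rank ker ∂_1 − rank ∂_2 = (12 − 8) − 0 = 4, and there is no ∂_2, so H_1 = Z^4.

(K is a triangulation of a wedge of 4 circles.)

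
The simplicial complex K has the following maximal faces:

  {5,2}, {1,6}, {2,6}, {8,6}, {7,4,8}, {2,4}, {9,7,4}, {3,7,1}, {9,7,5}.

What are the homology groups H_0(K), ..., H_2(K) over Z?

K has 9 vertices, 15 edges, 4 triangles.
rank ∂_0 = 0, rank ∂_1 = 8 ⇒ b_0 = 9 − 0 − 8 = 1; all invariant factors of ∂_1 are 1 so no torsion. So H_0 ≅ Z.
rank ∂_1 = 8, rank ∂_2 = 4 ⇒ b_1 = 15 − 8 − 4 = 3; all invariant factors of ∂_2 are 1 so no torsion. So H_1 ≅ Z^3.
rank ∂_2 = 4, rank ∂_3 = 0 ⇒ b_2 = 4 − 4 − 0 = 0. So H_2 ≅ 0.

H_0 = Z,  H_1 = Z^3,  H_2 = 0.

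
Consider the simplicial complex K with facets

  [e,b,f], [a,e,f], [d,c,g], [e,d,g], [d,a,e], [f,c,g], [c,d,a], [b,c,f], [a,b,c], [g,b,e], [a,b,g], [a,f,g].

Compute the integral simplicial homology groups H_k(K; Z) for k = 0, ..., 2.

H_0 ≅ Z,  H_1 ≅ Z_2,  H_2 = 0.

Order the vertices as a < b < c < d < e < f < g. Listing each simplex with vertices in this order, K has dimension 2 with simplices:

  0-simplices (7): a, b, c, d, e, f, g
  1-simplices (18): ab, ac, ad, ae, af, ag, bc, be, bf, bg, cd, cf, cg, de, dg, ef, eg, fg
  2-simplices (12): abc, abg, acd, ade, aef, afg, bcf, bef, beg, cdg, cfg, deg

Hence C_0 ≅ Z^7, C_1 ≅ Z^18, C_2 ≅ Z^12.

∂_1: C_1 → C_0 is given by ∂[p,q] = [q] − [p].
As a 7×18 matrix over Z this has rank 6, with invariant factors (1,1,1,1,1,1).

∂_2: C_2 → C_1 maps a triangle to the signed sum of its edges. For instance
  ∂bcf = cf − bf + bc,
  ∂cfg = fg − cg + cf.
The resulting 18×12 matrix has rank 12, and its Smith normal form has invariant factors (1,1,1,1,1,1,1,1,1,1,1,2).

From H_k ≅ ker(∂_k) / im(∂_{k+1}) we obtain:

  H_0: rank C_0 − rank ∂_1 = 7 − 6 = 1, and the invariant factors of ∂_1 are all 1, so H_0 = Z.
  H_1: rank ker ∂_1 − rank ∂_2 = (18 − 6) − 12 = 0, and ∂_2 has invariant factor 2 > 1, so H_1 = Z_2.
  H_2: rank ker ∂_2 − rank ∂_3 = (12 − 12) − 0 = 0, and there is no ∂_3, so H_2 = 0.

As a check, the Euler characteristic is 7 − 18 + 12 = 1, which agrees with 1 − 0 + 0 = 1.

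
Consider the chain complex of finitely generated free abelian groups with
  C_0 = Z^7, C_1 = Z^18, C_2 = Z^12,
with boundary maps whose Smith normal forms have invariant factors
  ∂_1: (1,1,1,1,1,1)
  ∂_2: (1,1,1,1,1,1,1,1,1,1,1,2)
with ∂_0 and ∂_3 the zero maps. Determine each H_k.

H_0: b_0 = 7 − 0 − 6 = 1; torsion from ∂_1 factors > 1: none. So H_0 ≅ Z.
H_1: b_1 = 18 − 6 − 12 = 0; torsion from ∂_2 factors > 1: [2]. So H_1 ≅ Z/2.
H_2: b_2 = 12 − 12 − 0 = 0; torsion from ∂_3 factors > 1: none. So H_2 ≅ 0.

H_0 ≅ Z,  H_1 ≅ Z/2,  H_2 = 0.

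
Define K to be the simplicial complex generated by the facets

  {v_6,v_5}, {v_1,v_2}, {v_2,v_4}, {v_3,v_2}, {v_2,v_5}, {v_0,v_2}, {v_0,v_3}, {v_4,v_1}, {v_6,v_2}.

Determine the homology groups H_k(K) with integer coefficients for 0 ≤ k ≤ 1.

H_0 ≅ Z,  H_1 ≅ Z^3.

K has 7 vertices, 9 edges.
rank ∂_0 = 0, rank ∂_1 = 6 ⇒ b_0 = 7 − 0 − 6 = 1; all invariant factors of ∂_1 are 1 so no torsion. So H_0 ≅ Z.
rank ∂_1 = 6, rank ∂_2 = 0 ⇒ b_1 = 9 − 6 − 0 = 3. So H_1 ≅ Z^3.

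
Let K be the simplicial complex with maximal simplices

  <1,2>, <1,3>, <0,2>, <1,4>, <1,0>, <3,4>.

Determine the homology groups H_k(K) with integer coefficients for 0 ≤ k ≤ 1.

H_0 = Z,  H_1 = Z^2.

Take the total order 0 < 1 < 2 < 3 < 4 on the vertex set. Then K (dimension 1) consists of the simplices:

  0-simplices (5): [0], [1], [2], [3], [4]
  1-simplices (6): [0,1], [0,2], [1,2], [1,3], [1,4], [3,4]

so the chain groups are C_0 ≅ Z^5, C_1 ≅ Z^6.

Boundary ∂_1: C_1 → C_0 maps an edge to its endpoints' difference, ∂[p,q] = q − p. For instance
  ∂[0,2] = [2] − [0].
This gives a 5×6 integer matrix of rank 4; reducing to Smith normal form yields diagonal entries (1,1,1,1).

Reading off H_k = ker ∂_k / im ∂_{k+1}:

  H_0: rank C_0 − rank ∂_1 = 5 − 4 = 1, and the invariant factors of ∂_1 are all 1, so H_0 ≅ Z.
  H_1: rank ker ∂_1 − rank ∂_2 = (6 − 4) − 0 = 2, and there is no ∂_2, so H_1 ≅ Z^2.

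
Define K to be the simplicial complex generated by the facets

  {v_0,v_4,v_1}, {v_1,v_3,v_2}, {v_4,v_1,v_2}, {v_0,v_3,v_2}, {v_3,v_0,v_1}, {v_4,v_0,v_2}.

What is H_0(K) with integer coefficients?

Fix the vertex order v_0 < v_1 < v_2 < v_3 < v_4 and write every simplex with vertices in increasing order. Then dim K = 2 and the simplices of K are:

  0-simplices (5): [v_0], [v_1], [v_2], [v_3], [v_4]
  1-simplices (9): [v_0,v_1], [v_0,v_2], [v_0,v_3], [v_0,v_4], [v_1,v_2], [v_1,v_3], [v_1,v_4], [v_2,v_3], [v_2,v_4]
  2-simplices (6): [v_0,v_1,v_3], [v_0,v_1,v_4], [v_0,v_2,v_3], [v_0,v_2,v_4], [v_1,v_2,v_3], [v_1,v_2,v_4]

Hence C_0 ≅ Z^5, C_1 ≅ Z^9, C_2 ≅ Z^6.

The boundary map ∂_1: C_1 → C_0 sends each edge [p,q] (with p < q) to q − p. For instance
  ∂[v_0,v_3] = [v_3] − [v_0].
The resulting 5×9 matrix has rank 4, and its Smith normal form has invariant factors (1,1,1,1).

Boundary ∂_2: C_2 → C_1 sends each 2-simplex [p,q,r] to [q,r] − [p,r] + [p,q]. For instance
  ∂[v_0,v_2,v_3] = [v_2,v_3] − [v_0,v_3] + [v_0,v_2],
  ∂[v_0,v_1,v_4] = [v_1,v_4] − [v_0,v_4] + [v_0,v_1].
This gives a 9×6 integer matrix of rank 5; reducing to Smith normal form yields diagonal entries (1,1,1,1,1).

From H_k ≅ ker(∂_k) / im(∂_{k+1}) we obtain:

  H_0: rank C_0 − rank ∂_1 = 5 − 4 = 1, and the invariant factors of ∂_1 are all 1, so H_0 ≅ Z.

(K is a triangulation of the 2-sphere S^2.)

H_0 ≅ Z.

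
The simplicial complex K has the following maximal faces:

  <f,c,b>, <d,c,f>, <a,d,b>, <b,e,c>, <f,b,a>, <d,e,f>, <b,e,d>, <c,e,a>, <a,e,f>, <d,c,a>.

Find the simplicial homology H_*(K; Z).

H_0 ≅ Z,  H_1 ≅ Z/2,  H_2 = 0.

We work with the vertex ordering a < b < c < d < e < f. The simplices of K, each written with vertices in increasing order, are:

  0-simplices (6): a, b, c, d, e, f
  1-simplices (15): ab, ac, ad, ae, af, bc, bd, be, bf, cd, ce, cf, de, df, ef
  2-simplices (10): abd, abf, acd, ace, aef, bce, bcf, bde, cdf, def

giving chain groups C_0 ≅ Z^6, C_1 ≅ Z^15, C_2 ≅ Z^10.

The boundary map ∂_1: C_1 → C_0 is given by ∂[p,q] = [q] − [p].
This gives a 6×15 integer matrix of rank 5; reducing to Smith normal form yields diagonal entries (1,1,1,1,1).

∂_2: C_2 → C_1 sends each 2-simplex [p,q,r] to [q,r] − [p,r] + [p,q]. For instance
  ∂def = ef − df + de,
  ∂cdf = df − cf + cd.
The resulting 15×10 matrix has rank 10, and its Smith normal form has invariant factors (1,1,1,1,1,1,1,1,1,2).

Now H_k = ker ∂_k / im ∂_{k+1}, so:

  H_0: rank C_0 − rank ∂_1 = 6 − 5 = 1, and the invariant factors of ∂_1 are all 1, so H_0 = Z.
  H_1: rank ker ∂_1 − rank ∂_2 = (15 − 5) − 10 = 0, and ∂_2 has invariant factor 2 > 1, so H_1 = Z/2.
  H_2: rank ker ∂_2 − rank ∂_3 = (10 − 10) − 0 = 0, and there is no ∂_3, so H_2 = 0.

As a check, the Euler characteristic is 6 − 15 + 10 = 1, which agrees with 1 − 0 + 0 = 1.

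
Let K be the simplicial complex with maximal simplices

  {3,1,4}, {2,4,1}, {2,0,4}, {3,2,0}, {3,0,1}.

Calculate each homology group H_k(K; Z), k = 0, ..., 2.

H_0 ≅ Z,  H_1 ≅ Z,  H_2 = 0.

We work with the vertex ordering 0 < 1 < 2 < 3 < 4. The simplices of K, each written with vertices in increasing order, are:

  0-simplices (5): [0], [1], [2], [3], [4]
  1-simplices (10): [0,1], [0,2], [0,3], [0,4], [1,2], [1,3], [1,4], [2,3], [2,4], [3,4]
  2-simplices (5): [0,1,3], [0,2,3], [0,2,4], [1,2,4], [1,3,4]

Hence C_0 ≅ Z^5, C_1 ≅ Z^10, C_2 ≅ Z^5.

Boundary ∂_1: C_1 → C_0 maps an edge to its endpoints' difference, ∂[p,q] = q − p.
The resulting 5×10 matrix has rank 4, and its Smith normal form has invariant factors (1,1,1,1).

Boundary ∂_2: C_2 → C_1 acts by ∂[p,q,r] = [q,r] − [p,r] + [p,q]. For instance
  ∂[0,1,3] = [1,3] − [0,3] + [0,1],
  ∂[0,2,3] = [2,3] − [0,3] + [0,2].
The resulting 10×5 matrix has rank 5, and its Smith normal form has invariant factors (1,1,1,1,1).

From H_k ≅ ker(∂_k) / im(∂_{k+1}) we obtain:

  H_0: rank C_0 − rank ∂_1 = 5 − 4 = 1, and the invariant factors of ∂_1 are all 1, so H_0 = Z.
  H_1: rank ker ∂_1 − rank ∂_2 = (10 − 4) − 5 = 1, and the invariant factors of ∂_2 are all 1, so H_1 = Z.
  H_2: rank ker ∂_2 − rank ∂_3 = (5 − 5) − 0 = 0, and there is no ∂_3, so H_2 = 0.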